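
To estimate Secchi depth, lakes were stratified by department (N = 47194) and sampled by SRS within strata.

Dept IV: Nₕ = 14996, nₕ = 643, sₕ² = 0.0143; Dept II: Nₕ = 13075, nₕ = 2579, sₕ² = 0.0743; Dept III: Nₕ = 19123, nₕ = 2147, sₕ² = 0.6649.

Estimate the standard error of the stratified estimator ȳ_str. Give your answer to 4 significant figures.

Var(ȳ_str) = Σₕ Wₕ²(1 − fₕ)sₕ²/nₕ with Wₕ = Nₕ/N, N = 47194.
Dept IV: Wₕ = 0.31775226; term = 0.31775226²·(1 − 0.04287810)·0.0143/643 = 2.1491642 × 10^-6.
Dept II: Wₕ = 0.27704793; term = 0.27704793²·(1 − 0.19724665)·0.0743/2579 = 1.7751269 × 10^-6.
Dept III: Wₕ = 0.40519981; term = 0.40519981²·(1 − 0.11227318)·0.6649/2147 = 4.5137978 × 10^-5.
Sum = 4.9062269 × 10^-5.
SE = √(4.9062269 × 10^-5) = 0.007004.

0.007004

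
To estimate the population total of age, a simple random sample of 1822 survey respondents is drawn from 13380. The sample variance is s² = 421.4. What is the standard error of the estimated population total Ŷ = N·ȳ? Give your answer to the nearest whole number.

Var(Ŷ) = N²·Var(ȳ) = N²·(1 − n/N)·s²/n.
f = 1822/13380 = 0.13617339; Var(ȳ) = 0.86382661·421.4/1822 = 0.19978953.
Var(Ŷ) = 13380² · 0.19978953 = 3.5767201 × 10^7.
SE(Ŷ) = √(3.5767201 × 10^7) = 5981.

5981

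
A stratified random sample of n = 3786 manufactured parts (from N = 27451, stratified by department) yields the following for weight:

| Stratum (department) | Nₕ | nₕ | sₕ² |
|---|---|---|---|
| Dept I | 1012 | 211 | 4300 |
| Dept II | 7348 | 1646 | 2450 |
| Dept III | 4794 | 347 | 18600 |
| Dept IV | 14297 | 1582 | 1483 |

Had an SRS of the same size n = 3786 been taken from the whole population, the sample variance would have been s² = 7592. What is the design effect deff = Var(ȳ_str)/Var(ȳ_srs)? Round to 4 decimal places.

1.0686

Var(ȳ_str) = Σ Wₕ²(1−fₕ)sₕ²/nₕ with Wₕ = Nₕ/27451:
  Dept I: (1012/27451)²·(1−211/1012)·4300/211 = 0.021922127
  Dept II: (7348/27451)²·(1−1646/7348)·2450/1646 = 0.082759198
  Dept III: (4794/27451)²·(1−347/4794)·18600/347 = 1.5164646
  Dept IV: (14297/27451)²·(1−1582/14297)·1483/1582 = 0.22614116
  → Var(ȳ_str) = 1.8472871.
Var(ȳ_srs) = (1 − 3786/27451)·7592/3786 = 1.7287171.
deff = 1.8472871 / 1.7287171 = 1.0686.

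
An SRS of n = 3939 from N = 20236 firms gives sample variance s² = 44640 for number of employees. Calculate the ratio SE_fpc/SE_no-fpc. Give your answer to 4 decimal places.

f = n/N = 3939/20236 = 0.19465309.
SE_no-fpc = √(s²/n) = 3.3664262; SE_fpc = √((1−f)s²/n) = 3.0210687.
Ratio = √(1−f) = 0.89741122.

0.8974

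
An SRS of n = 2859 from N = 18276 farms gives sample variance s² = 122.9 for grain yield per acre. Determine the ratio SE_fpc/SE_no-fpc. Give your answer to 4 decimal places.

0.9185

f = n/N = 2859/18276 = 0.15643467.
SE_no-fpc = √(s²/n) = 0.20733321; SE_fpc = √((1−f)s²/n) = 0.19042687.
Ratio = √(1−f) = 0.91845813.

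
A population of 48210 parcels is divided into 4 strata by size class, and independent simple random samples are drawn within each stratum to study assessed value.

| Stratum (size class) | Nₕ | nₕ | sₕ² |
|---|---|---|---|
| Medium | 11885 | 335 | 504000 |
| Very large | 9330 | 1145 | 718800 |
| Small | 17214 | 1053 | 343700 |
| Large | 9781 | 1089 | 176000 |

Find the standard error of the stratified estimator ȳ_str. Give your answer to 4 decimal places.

Var(ȳ_str) = Σₕ Wₕ²(1 − fₕ)sₕ²/nₕ with Wₕ = Nₕ/N, N = 48210.
Medium: Wₕ = 0.24652562; term = 0.24652562²·(1 − 0.02818679)·504000/335 = 88.857203.
Very large: Wₕ = 0.19352831; term = 0.19352831²·(1 − 0.12272240)·718800/1145 = 20.626647.
Small: Wₕ = 0.35706285; term = 0.35706285²·(1 − 0.06117114)·343700/1053 = 39.068517.
Large: Wₕ = 0.20288322; term = 0.20288322²·(1 − 0.11133831)·176000/1089 = 5.9117152.
Sum = 154.46408.
SE = √(154.46408) = 12.4284.

12.4284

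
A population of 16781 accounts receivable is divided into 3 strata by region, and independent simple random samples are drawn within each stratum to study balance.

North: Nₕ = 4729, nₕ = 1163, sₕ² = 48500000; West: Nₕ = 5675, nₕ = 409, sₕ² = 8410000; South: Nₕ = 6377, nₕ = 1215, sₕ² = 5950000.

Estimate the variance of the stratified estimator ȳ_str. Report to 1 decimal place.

Var(ȳ_str) = Σₕ Wₕ²(1 − fₕ)sₕ²/nₕ with Wₕ = Nₕ/N, N = 16781.
North: Wₕ = 0.28180681; term = 0.28180681²·(1 − 0.24592937)·48500000/1163 = 2497.3361.
West: Wₕ = 0.33818008; term = 0.33818008²·(1 − 0.07207048)·8410000/409 = 2182.1456.
South: Wₕ = 0.38001311; term = 0.38001311²·(1 − 0.19052846)·5950000/1215 = 572.45247.
Sum = 5251.9342.

5251.9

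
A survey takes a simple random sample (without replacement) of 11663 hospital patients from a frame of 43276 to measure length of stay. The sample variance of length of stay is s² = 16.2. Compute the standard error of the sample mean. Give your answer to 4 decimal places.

Under SRS without replacement, Var(ȳ) = (1 − f)·s²/n with f = n/N = 11663/43276 = 0.26950273.
Var(ȳ) = (1 − 0.26950273)·16.2/11663 = 0.73049727·0.001389008 = 0.0010146665.
SE(ȳ) = √(0.0010146665) = 0.0319.

0.0319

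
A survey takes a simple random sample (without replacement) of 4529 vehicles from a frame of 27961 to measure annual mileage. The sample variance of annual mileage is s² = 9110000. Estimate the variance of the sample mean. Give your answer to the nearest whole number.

1686

Under SRS without replacement, Var(ȳ) = (1 − f)·s²/n with f = n/N = 4529/27961 = 0.16197561.
Var(ȳ) = (1 − 0.16197561)·9110000/4529 = 0.83802439·2011.4816 = 1685.6706.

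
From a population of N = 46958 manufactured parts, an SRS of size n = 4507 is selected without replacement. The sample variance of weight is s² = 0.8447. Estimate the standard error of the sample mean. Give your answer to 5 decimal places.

0.01302

Under SRS without replacement, Var(ȳ) = (1 − f)·s²/n with f = n/N = 4507/46958 = 0.09597939.
Var(ȳ) = (1 − 0.09597939)·0.8447/4507 = 0.90402061·1.8741957 × 10^-4 = 1.6943115 × 10^-4.
SE(ȳ) = √(1.6943115 × 10^-4) = 0.01302.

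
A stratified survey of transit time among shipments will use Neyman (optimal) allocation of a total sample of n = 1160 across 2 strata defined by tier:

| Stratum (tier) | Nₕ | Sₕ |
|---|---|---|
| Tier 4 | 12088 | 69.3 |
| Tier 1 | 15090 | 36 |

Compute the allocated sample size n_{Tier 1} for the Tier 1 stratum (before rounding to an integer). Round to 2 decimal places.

456.33

Neyman allocation: nₕ = n·NₕSₕ / Σⱼ NⱼSⱼ.
Σ NⱼSⱼ = 12088·69.3 + 15090·36 = 1.3809384 × 10^6.
n_{Tier 1} = 1160·15090·36 / (1.3809384 × 10^6) = 456.33.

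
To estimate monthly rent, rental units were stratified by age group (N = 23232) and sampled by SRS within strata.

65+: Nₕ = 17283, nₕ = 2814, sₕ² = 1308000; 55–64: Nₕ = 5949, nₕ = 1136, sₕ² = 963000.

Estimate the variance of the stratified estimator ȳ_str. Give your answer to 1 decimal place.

Var(ȳ_str) = Σₕ Wₕ²(1 − fₕ)sₕ²/nₕ with Wₕ = Nₕ/N, N = 23232.
65+: Wₕ = 0.74393079; term = 0.74393079²·(1 − 0.16281896)·1308000/2814 = 215.36152.
55–64: Wₕ = 0.25606921; term = 0.25606921²·(1 − 0.19095646)·963000/1136 = 44.971212.
Sum = 260.33273.

260.3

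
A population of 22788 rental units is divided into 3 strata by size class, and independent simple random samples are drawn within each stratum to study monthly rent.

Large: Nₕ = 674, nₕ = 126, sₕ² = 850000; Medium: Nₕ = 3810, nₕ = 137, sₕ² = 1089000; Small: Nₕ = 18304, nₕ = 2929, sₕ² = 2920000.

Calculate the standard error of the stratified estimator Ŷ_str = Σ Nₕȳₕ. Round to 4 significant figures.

627900

Var(Ŷ_str) = Σₕ Nₕ²(1 − fₕ)sₕ²/nₕ.
Large: 674²·(1 − 126/674)·850000/126 = 2.4916603 × 10^9.
Medium: 3810²·(1 − 137/3810)·1089000/137 = 1.1123801 × 10^11.
Small: 18304²·(1 − 2929/18304)·2920000/2929 = 2.8055926 × 10^11.
Sum = 3.9428893 × 10^11.
SE = √(3.9428893 × 10^11) = 627900.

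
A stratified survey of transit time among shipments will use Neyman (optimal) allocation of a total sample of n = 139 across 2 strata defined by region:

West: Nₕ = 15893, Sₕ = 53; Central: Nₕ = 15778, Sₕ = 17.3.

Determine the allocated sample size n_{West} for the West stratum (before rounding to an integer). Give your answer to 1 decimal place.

Neyman allocation: nₕ = n·NₕSₕ / Σⱼ NⱼSⱼ.
Σ NⱼSⱼ = 15893·53 + 15778·17.3 = 1.1152884 × 10^6.
n_{West} = 139·15893·53 / (1.1152884 × 10^6) = 105.0.

105.0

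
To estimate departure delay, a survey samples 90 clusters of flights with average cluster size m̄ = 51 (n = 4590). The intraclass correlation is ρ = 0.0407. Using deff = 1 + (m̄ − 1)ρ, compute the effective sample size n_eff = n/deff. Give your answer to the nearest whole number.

1512

deff = 1 + (51 − 1)·0.0407 = 1 + 2.035 = 3.035.
n_eff = 4590 / 3.035 = 1512.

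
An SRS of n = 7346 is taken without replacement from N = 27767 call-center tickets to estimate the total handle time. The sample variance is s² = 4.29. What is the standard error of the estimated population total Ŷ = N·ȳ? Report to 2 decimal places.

Var(Ŷ) = N²·Var(ȳ) = N²·(1 − n/N)·s²/n.
f = 7346/27767 = 0.26455865; Var(ȳ) = 0.73544135·4.29/7346 = 4.2949134 × 10^-4.
Var(Ŷ) = 27767² · (4.2949134 × 10^-4) = 331140.52.
SE(Ŷ) = √(331140.52) = 575.45.

575.45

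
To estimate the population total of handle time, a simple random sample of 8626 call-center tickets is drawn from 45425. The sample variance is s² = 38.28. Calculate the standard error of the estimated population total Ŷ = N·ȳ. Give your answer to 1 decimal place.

2723.6

Var(Ŷ) = N²·Var(ȳ) = N²·(1 − n/N)·s²/n.
f = 8626/45425 = 0.18989543; Var(ȳ) = 0.81010457·38.28/8626 = 0.0035950386.
Var(Ŷ) = 45425² · 0.0035950386 = 7.4181127 × 10^6.
SE(Ŷ) = √(7.4181127 × 10^6) = 2723.6.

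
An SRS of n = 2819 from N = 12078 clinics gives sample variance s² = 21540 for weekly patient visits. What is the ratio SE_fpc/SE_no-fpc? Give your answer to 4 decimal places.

0.8756

f = n/N = 2819/12078 = 0.23339957.
SE_no-fpc = √(s²/n) = 2.7642372; SE_fpc = √((1−f)s²/n) = 2.4202478.
Ratio = √(1−f) = 0.87555721.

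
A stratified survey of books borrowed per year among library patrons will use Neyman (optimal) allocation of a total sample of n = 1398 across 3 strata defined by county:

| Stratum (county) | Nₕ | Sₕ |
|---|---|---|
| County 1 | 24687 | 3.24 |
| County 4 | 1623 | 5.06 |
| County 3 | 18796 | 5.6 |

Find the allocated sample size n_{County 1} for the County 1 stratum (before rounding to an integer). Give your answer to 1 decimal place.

Neyman allocation: nₕ = n·NₕSₕ / Σⱼ NⱼSⱼ.
Σ NⱼSⱼ = 24687·3.24 + 1623·5.06 + 18796·5.6 = 193455.86.
n_{County 1} = 1398·24687·3.24 / 193455.86 = 578.0.

578.0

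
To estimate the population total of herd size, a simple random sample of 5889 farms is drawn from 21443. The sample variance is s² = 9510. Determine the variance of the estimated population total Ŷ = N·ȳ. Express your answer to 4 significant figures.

5.386 × 10^8

Var(Ŷ) = N²·Var(ȳ) = N²·(1 − n/N)·s²/n.
f = 5889/21443 = 0.27463508; Var(ȳ) = 0.72536492·9510/5889 = 1.1713738.
Var(Ŷ) = 21443² · 1.1713738 = 5.3860031 × 10^8.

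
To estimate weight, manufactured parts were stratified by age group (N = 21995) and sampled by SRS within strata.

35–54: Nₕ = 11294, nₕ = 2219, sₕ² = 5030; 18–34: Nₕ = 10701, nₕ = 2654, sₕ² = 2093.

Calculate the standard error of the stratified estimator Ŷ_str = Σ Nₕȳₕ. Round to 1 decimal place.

Var(Ŷ_str) = Σₕ Nₕ²(1 − fₕ)sₕ²/nₕ.
35–54: 11294²·(1 − 2219/11294)·5030/2219 = 2.323299 × 10^8.
18–34: 10701²·(1 − 2654/10701)·2093/2654 = 6.7908897 × 10^7.
Sum = 3.002388 × 10^8.
SE = √(3.002388 × 10^8) = 17327.4.

17327.4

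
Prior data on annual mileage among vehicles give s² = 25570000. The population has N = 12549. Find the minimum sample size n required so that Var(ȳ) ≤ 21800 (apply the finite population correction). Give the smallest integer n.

1073

Without fpc, n₀ = s²/D = 25570000/21800 = 1172.9358.
With fpc, (1 − n/N)·s²/n ≤ D requires n ≥ n₀/(1 + n₀/N) = 1172.9358/(1 + 1172.9358/12549) = 1072.6746.
Rounding up, n = 1073.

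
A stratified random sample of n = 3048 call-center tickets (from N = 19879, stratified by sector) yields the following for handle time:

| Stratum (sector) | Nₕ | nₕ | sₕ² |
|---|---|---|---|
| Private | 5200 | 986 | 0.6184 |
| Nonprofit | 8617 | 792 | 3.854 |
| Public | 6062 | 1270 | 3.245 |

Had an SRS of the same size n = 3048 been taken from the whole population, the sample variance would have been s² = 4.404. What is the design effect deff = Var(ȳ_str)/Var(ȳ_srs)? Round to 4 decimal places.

Var(ȳ_str) = Σ Wₕ²(1−fₕ)sₕ²/nₕ with Wₕ = Nₕ/19879:
  Private: (5200/19879)²·(1−986/5200)·0.6184/986 = 3.4777741 × 10^-5
  Nonprofit: (8617/19879)²·(1−792/8617)·3.854/792 = 8.3030547 × 10^-4
  Public: (6062/19879)²·(1−1270/6062)·3.245/1270 = 1.8782554 × 10^-4
  → Var(ȳ_str) = 0.0010529088.
Var(ȳ_srs) = (1 − 3048/19879)·4.404/3048 = 0.0012233416.
deff = 0.0010529088 / 0.0012233416 = 0.8607.

0.8607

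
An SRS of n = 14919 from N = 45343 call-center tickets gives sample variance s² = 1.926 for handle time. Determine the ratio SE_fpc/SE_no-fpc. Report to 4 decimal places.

f = n/N = 14919/45343 = 0.32902543.
SE_no-fpc = √(s²/n) = 0.011362092; SE_fpc = √((1−f)s²/n) = 0.0093070343.
Ratio = √(1−f) = 0.81913038.

0.8191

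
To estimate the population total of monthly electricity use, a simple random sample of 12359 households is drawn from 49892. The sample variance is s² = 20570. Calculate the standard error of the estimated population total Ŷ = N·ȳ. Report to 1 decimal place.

Var(Ŷ) = N²·Var(ȳ) = N²·(1 − n/N)·s²/n.
f = 12359/49892 = 0.24771506; Var(ȳ) = 0.75228494·20570/12359 = 1.2520836.
Var(Ŷ) = 49892² · 1.2520836 = 3.1167011 × 10^9.
SE(Ŷ) = √(3.1167011 × 10^9) = 55827.4.

55827.4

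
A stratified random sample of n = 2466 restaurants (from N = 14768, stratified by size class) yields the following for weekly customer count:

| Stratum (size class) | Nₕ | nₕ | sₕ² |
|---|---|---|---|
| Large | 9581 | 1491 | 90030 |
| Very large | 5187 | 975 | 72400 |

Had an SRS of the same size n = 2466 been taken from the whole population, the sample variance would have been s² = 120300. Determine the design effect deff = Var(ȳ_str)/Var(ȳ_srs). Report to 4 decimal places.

0.7111

Var(ȳ_str) = Σ Wₕ²(1−fₕ)sₕ²/nₕ with Wₕ = Nₕ/14768:
  Large: (9581/14768)²·(1−1491/9581)·90030/1491 = 21.459797
  Very large: (5187/14768)²·(1−975/5187)·72400/975 = 7.4386683
  → Var(ȳ_str) = 28.898465.
Var(ȳ_srs) = (1 − 2466/14768)·120300/2466 = 40.637464.
deff = 28.898465 / 40.637464 = 0.7111.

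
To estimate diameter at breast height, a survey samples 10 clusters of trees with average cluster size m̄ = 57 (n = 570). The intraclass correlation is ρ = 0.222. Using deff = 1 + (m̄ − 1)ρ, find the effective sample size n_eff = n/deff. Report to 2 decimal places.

deff = 1 + (57 − 1)·0.222 = 1 + 12.432 = 13.432.
n_eff = 570 / 13.432 = 42.44.

42.44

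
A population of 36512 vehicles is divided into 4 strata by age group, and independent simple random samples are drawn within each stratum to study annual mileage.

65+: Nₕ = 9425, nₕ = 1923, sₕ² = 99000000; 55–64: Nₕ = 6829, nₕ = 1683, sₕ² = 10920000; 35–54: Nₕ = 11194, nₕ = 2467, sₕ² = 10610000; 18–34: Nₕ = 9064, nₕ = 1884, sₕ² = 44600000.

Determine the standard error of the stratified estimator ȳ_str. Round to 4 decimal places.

Var(ȳ_str) = Σₕ Wₕ²(1 − fₕ)sₕ²/nₕ with Wₕ = Nₕ/N, N = 36512.
65+: Wₕ = 0.25813431; term = 0.25813431²·(1 − 0.20403183)·99000000/1923 = 2730.5057.
55–64: Wₕ = 0.18703440; term = 0.18703440²·(1 − 0.24644897)·10920000/1683 = 171.03862.
35–54: Wₕ = 0.30658414; term = 0.30658414²·(1 − 0.22038592)·10610000/2467 = 315.15577.
18–34: Wₕ = 0.24824715; term = 0.24824715²·(1 − 0.20785525)·44600000/1884 = 1155.6519.
Sum = 4372.352.
SE = √(4372.352) = 66.1238.

66.1238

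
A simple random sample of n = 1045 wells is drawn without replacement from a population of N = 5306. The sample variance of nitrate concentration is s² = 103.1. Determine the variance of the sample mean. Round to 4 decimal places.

0.0792

Under SRS without replacement, Var(ȳ) = (1 − f)·s²/n with f = n/N = 1045/5306 = 0.19694685.
Var(ȳ) = (1 − 0.19694685)·103.1/1045 = 0.80305315·0.098660287 = 0.079229454.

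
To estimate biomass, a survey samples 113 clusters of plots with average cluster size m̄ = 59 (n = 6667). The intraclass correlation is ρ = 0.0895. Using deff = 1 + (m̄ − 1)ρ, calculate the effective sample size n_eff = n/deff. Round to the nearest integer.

1077

deff = 1 + (59 − 1)·0.0895 = 1 + 5.191 = 6.191.
n_eff = 6667 / 6.191 = 1077.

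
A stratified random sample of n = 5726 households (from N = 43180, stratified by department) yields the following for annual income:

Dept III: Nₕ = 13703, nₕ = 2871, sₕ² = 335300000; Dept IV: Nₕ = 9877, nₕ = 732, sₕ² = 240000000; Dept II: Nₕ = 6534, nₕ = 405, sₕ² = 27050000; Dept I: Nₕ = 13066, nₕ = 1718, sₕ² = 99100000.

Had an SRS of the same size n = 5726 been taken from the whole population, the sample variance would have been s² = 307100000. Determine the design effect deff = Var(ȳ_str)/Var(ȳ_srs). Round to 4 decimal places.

0.6707

Var(ȳ_str) = Σ Wₕ²(1−fₕ)sₕ²/nₕ with Wₕ = Nₕ/43180:
  Dept III: (13703/43180)²·(1−2871/13703)·335300000/2871 = 9297.3546
  Dept IV: (9877/43180)²·(1−732/9877)·240000000/732 = 15883.406
  Dept II: (6534/43180)²·(1−405/6534)·27050000/405 = 1434.5501
  Dept I: (13066/43180)²·(1−1718/13066)·99100000/1718 = 4587.195
  → Var(ȳ_str) = 31202.506.
Var(ȳ_srs) = (1 − 5726/43180)·307100000/5726 = 46520.464.
deff = 31202.506 / 46520.464 = 0.6707.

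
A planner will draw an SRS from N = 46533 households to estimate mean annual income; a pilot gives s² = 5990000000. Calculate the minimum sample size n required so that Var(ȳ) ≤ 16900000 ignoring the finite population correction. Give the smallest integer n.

355

Without fpc, n₀ = s²/D = 5990000000/16900000 = 354.4379.
Rounding up, n = 355.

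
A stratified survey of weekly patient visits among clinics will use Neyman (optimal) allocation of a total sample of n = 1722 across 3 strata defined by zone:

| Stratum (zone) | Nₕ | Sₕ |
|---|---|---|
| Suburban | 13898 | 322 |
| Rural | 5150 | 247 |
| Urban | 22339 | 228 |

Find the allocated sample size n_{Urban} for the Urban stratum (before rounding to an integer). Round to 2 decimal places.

809.06

Neyman allocation: nₕ = n·NₕSₕ / Σⱼ NⱼSⱼ.
Σ NⱼSⱼ = 13898·322 + 5150·247 + 22339·228 = 1.0840498 × 10^7.
n_{Urban} = 1722·22339·228 / (1.0840498 × 10^7) = 809.06.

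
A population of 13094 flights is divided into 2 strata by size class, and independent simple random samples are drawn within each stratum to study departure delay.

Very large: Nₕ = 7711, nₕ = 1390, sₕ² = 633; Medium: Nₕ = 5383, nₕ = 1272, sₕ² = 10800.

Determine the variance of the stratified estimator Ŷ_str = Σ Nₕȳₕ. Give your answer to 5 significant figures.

Var(Ŷ_str) = Σₕ Nₕ²(1 − fₕ)sₕ²/nₕ.
Very large: 7711²·(1 − 1390/7711)·633/1390 = 2.2196546 × 10^7.
Medium: 5383²·(1 − 1272/5383)·10800/1272 = 1.8789209 × 10^8.
Sum = 2.1008864 × 10^8.

2.1009 × 10^8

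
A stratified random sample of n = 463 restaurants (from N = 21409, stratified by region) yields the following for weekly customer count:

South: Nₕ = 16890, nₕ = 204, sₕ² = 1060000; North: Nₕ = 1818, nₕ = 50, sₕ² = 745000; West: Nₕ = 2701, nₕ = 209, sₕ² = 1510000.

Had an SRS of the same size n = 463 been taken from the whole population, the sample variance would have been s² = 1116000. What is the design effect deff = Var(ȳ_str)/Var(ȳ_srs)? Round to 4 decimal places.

Var(ȳ_str) = Σ Wₕ²(1−fₕ)sₕ²/nₕ with Wₕ = Nₕ/21409:
  South: (16890/21409)²·(1−204/16890)·1060000/204 = 3194.9556
  North: (1818/21409)²·(1−50/1818)·745000/50 = 104.48878
  West: (2701/21409)²·(1−209/2701)·1510000/209 = 106.09881
  → Var(ȳ_str) = 3405.5432.
Var(ȳ_srs) = (1 − 463/21409)·1116000/463 = 2358.2396.
deff = 3405.5432 / 2358.2396 = 1.4441.

1.4441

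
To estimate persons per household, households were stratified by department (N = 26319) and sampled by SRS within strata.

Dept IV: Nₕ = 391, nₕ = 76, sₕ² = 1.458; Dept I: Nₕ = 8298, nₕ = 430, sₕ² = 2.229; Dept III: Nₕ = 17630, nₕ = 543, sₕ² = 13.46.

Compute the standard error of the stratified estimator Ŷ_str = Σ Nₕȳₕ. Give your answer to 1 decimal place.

Var(Ŷ_str) = Σₕ Nₕ²(1 − fₕ)sₕ²/nₕ.
Dept IV: 391²·(1 − 76/391)·1.458/76 = 2362.8233.
Dept I: 8298²·(1 − 430/8298)·2.229/430 = 338438.21.
Dept III: 17630²·(1 − 543/17630)·13.46/543 = 7.4672959 × 10^6.
Sum = 7.8080969 × 10^6.
SE = √(7.8080969 × 10^6) = 2794.3.

2794.3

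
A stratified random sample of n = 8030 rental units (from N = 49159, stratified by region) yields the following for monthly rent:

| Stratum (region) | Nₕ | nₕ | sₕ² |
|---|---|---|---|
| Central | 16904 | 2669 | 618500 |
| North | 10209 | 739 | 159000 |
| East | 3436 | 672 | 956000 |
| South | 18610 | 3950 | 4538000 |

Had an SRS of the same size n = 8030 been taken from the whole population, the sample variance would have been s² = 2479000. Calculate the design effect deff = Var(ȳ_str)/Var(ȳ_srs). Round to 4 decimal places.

0.6465

Var(ȳ_str) = Σ Wₕ²(1−fₕ)sₕ²/nₕ with Wₕ = Nₕ/49159:
  Central: (16904/49159)²·(1−2669/16904)·618500/2669 = 23.074484
  North: (10209/49159)²·(1−739/10209)·159000/739 = 8.6075547
  East: (3436/49159)²·(1−672/3436)·956000/672 = 5.5907971
  South: (18610/49159)²·(1−3950/18610)·4538000/3950 = 129.7005
  → Var(ȳ_str) = 166.97334.
Var(ȳ_srs) = (1 − 8030/49159)·2479000/8030 = 258.28911.
deff = 166.97334 / 258.28911 = 0.6465.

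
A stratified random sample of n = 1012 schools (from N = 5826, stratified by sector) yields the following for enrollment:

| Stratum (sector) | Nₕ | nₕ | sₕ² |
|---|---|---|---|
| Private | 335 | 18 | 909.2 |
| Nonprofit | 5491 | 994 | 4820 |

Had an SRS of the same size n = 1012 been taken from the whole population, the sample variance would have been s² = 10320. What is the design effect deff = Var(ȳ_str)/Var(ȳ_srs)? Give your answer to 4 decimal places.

Var(ȳ_str) = Σ Wₕ²(1−fₕ)sₕ²/nₕ with Wₕ = Nₕ/5826:
  Private: (335/5826)²·(1−18/335)·909.2/18 = 0.15803382
  Nonprofit: (5491/5826)²·(1−994/5491)·4820/994 = 3.5277193
  → Var(ȳ_str) = 3.6857531.
Var(ȳ_srs) = (1 − 1012/5826)·10320/1012 = 8.4262587.
deff = 3.6857531 / 8.4262587 = 0.4374.

0.4374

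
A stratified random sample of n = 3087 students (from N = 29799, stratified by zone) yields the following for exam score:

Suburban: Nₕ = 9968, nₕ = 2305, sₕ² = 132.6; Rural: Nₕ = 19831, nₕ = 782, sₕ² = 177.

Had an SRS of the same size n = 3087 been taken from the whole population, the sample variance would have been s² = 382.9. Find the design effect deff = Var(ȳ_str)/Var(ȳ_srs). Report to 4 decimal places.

0.9105

Var(ȳ_str) = Σ Wₕ²(1−fₕ)sₕ²/nₕ with Wₕ = Nₕ/29799:
  Suburban: (9968/29799)²·(1−2305/9968)·132.6/2305 = 0.0049485284
  Rural: (19831/29799)²·(1−782/19831)·177/782 = 0.096289721
  → Var(ȳ_str) = 0.10123825.
Var(ȳ_srs) = (1 − 3087/29799)·382.9/3087 = 0.11118686.
deff = 0.10123825 / 0.11118686 = 0.9105.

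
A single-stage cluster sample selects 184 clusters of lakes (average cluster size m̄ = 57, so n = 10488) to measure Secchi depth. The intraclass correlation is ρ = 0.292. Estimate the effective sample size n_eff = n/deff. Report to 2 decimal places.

deff = 1 + (57 − 1)·0.292 = 1 + 16.352 = 17.352.
n_eff = 10488 / 17.352 = 604.43.

604.43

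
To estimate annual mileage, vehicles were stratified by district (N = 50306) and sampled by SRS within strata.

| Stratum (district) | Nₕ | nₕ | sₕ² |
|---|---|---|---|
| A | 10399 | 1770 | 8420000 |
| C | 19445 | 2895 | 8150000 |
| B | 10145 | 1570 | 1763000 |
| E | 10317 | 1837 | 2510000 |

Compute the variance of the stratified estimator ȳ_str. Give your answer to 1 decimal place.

Var(ȳ_str) = Σₕ Wₕ²(1 − fₕ)sₕ²/nₕ with Wₕ = Nₕ/N, N = 50306.
A: Wₕ = 0.20671490; term = 0.20671490²·(1 − 0.17020867)·8420000/1770 = 168.67523.
C: Wₕ = 0.38653441; term = 0.38653441²·(1 − 0.14888146)·8150000/2895 = 357.99372.
B: Wₕ = 0.20166581; term = 0.20166581²·(1 − 0.15475604)·1763000/1570 = 38.601063.
E: Wₕ = 0.20508488; term = 0.20508488²·(1 − 0.17805564)·2510000/1837 = 47.236126.
Sum = 612.50614.

612.5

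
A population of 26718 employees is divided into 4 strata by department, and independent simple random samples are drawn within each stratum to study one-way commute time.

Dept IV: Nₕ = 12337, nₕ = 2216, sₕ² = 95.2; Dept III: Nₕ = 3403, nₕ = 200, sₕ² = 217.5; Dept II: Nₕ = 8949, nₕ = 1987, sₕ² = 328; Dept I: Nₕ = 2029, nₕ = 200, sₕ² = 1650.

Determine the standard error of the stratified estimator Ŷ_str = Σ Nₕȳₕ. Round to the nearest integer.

7624

Var(Ŷ_str) = Σₕ Nₕ²(1 − fₕ)sₕ²/nₕ.
Dept IV: 12337²·(1 − 2216/12337)·95.2/2216 = 5.364141 × 10^6.
Dept III: 3403²·(1 − 200/3403)·217.5/200 = 1.1853542 × 10^7.
Dept II: 8949²·(1 − 1987/8949)·328/1987 = 1.0284531 × 10^7.
Dept I: 2029²·(1 − 200/2029)·1650/200 = 3.0616088 × 10^7.
Sum = 5.8118302 × 10^7.
SE = √(5.8118302 × 10^7) = 7624.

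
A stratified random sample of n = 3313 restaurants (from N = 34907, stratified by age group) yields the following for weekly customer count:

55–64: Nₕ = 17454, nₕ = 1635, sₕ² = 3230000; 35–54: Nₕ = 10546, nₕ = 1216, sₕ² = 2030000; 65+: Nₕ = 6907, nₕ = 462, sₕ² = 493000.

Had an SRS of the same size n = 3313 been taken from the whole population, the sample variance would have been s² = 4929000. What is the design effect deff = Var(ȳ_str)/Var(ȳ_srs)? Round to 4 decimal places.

0.4615

Var(ȳ_str) = Σ Wₕ²(1−fₕ)sₕ²/nₕ with Wₕ = Nₕ/34907:
  55–64: (17454/34907)²·(1−1635/17454)·3230000/1635 = 447.64497
  35–54: (10546/34907)²·(1−1216/10546)·2030000/1216 = 134.80525
  65+: (6907/34907)²·(1−462/6907)·493000/462 = 38.984527
  → Var(ȳ_str) = 621.43475.
Var(ȳ_srs) = (1 − 3313/34907)·4929000/3313 = 1346.5717.
deff = 621.43475 / 1346.5717 = 0.4615.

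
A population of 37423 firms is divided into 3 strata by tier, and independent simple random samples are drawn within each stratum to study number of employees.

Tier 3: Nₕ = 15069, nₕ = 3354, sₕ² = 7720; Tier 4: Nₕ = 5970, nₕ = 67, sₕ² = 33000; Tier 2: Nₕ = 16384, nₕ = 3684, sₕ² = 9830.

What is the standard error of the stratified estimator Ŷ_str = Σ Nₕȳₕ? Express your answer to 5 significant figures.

Var(Ŷ_str) = Σₕ Nₕ²(1 − fₕ)sₕ²/nₕ.
Tier 3: 15069²·(1 − 3354/15069)·7720/3354 = 4.0633195 × 10^8.
Tier 4: 5970²·(1 − 67/5970)·33000/67 = 1.7357463 × 10^10.
Tier 2: 16384²·(1 − 3684/16384)·9830/3684 = 5.5521035 × 10^8.
Sum = 1.8319005 × 10^10.
SE = √(1.8319005 × 10^10) = 135350.

135350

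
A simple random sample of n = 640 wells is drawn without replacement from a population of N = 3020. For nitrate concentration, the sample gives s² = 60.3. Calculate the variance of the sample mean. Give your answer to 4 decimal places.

Under SRS without replacement, Var(ȳ) = (1 − f)·s²/n with f = n/N = 640/3020 = 0.21192053.
Var(ȳ) = (1 − 0.21192053)·60.3/640 = 0.78807947·0.09421875 = 0.074251863.

0.0743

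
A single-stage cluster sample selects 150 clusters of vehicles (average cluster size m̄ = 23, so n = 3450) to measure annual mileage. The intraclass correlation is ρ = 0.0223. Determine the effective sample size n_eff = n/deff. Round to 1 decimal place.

2314.5

deff = 1 + (23 − 1)·0.0223 = 1 + 0.4906 = 1.4906.
n_eff = 3450 / 1.4906 = 2314.5.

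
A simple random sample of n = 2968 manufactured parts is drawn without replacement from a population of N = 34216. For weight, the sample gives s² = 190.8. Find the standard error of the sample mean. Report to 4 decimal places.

0.2423

Under SRS without replacement, Var(ȳ) = (1 − f)·s²/n with f = n/N = 2968/34216 = 0.08674304.
Var(ȳ) = (1 − 0.08674304)·190.8/2968 = 0.91325696·0.064285714 = 0.058709376.
SE(ȳ) = √(0.058709376) = 0.2423.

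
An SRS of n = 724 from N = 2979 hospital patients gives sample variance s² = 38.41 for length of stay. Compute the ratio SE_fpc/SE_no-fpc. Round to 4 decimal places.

0.8700

f = n/N = 724/2979 = 0.24303458.
SE_no-fpc = √(s²/n) = 0.23033125; SE_fpc = √((1−f)s²/n) = 0.20039685.
Ratio = √(1−f) = 0.87003760.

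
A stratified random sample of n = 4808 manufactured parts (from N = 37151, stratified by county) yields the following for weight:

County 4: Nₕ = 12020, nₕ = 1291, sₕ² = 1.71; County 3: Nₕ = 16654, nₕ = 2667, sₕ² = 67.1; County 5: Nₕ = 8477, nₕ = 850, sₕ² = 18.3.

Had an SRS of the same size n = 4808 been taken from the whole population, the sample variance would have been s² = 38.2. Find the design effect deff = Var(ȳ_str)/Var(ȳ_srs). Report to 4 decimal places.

Var(ȳ_str) = Σ Wₕ²(1−fₕ)sₕ²/nₕ with Wₕ = Nₕ/37151:
  County 4: (12020/37151)²·(1−1291/12020)·1.71/1291 = 1.2376349 × 10^-4
  County 3: (16654/37151)²·(1−2667/16654)·67.1/2667 = 0.0042462115
  County 5: (8477/37151)²·(1−850/8477)·18.3/850 = 0.0010085259
  → Var(ȳ_str) = 0.0053785009.
Var(ȳ_srs) = (1 − 4808/37151)·38.2/4808 = 0.0069168554.
deff = 0.0053785009 / 0.0069168554 = 0.7776.

0.7776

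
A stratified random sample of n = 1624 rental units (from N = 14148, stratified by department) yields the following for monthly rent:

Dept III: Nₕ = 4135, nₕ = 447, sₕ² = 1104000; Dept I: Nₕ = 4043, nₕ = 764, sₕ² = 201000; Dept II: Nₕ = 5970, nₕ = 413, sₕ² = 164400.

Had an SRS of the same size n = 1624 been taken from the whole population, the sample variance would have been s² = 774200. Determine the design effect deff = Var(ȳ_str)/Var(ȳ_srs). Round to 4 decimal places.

Var(ȳ_str) = Σ Wₕ²(1−fₕ)sₕ²/nₕ with Wₕ = Nₕ/14148:
  Dept III: (4135/14148)²·(1−447/4135)·1104000/447 = 188.16458
  Dept I: (4043/14148)²·(1−764/4043)·201000/764 = 17.424397
  Dept II: (5970/14148)²·(1−413/5970)·164400/413 = 65.974542
  → Var(ȳ_str) = 271.56352.
Var(ȳ_srs) = (1 − 1624/14148)·774200/1624 = 422.00262.
deff = 271.56352 / 422.00262 = 0.6435.

0.6435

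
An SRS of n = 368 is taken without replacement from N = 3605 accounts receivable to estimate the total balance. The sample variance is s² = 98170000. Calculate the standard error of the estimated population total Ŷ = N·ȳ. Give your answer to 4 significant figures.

Var(Ŷ) = N²·Var(ȳ) = N²·(1 − n/N)·s²/n.
f = 368/3605 = 0.10208044; Var(ȳ) = 0.89791956·98170000/368 = 239534.68.
Var(Ŷ) = 3605² · 239534.68 = 3.1129987 × 10^12.
SE(Ŷ) = √(3.1129987 × 10^12) = 1.764 × 10^6.

1.764 × 10^6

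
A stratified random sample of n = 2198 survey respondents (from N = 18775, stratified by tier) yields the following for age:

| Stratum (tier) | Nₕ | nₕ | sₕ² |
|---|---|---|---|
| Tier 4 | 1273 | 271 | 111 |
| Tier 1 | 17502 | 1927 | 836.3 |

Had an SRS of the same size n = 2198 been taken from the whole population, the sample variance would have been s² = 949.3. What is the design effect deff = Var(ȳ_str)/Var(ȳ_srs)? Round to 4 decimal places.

Var(ȳ_str) = Σ Wₕ²(1−fₕ)sₕ²/nₕ with Wₕ = Nₕ/18775:
  Tier 4: (1273/18775)²·(1−271/1273)·111/271 = 0.0014821424
  Tier 1: (17502/18775)²·(1−1927/17502)·836.3/1927 = 0.33561103
  → Var(ȳ_str) = 0.33709317.
Var(ȳ_srs) = (1 − 2198/18775)·949.3/2198 = 0.38133071.
deff = 0.33709317 / 0.38133071 = 0.8840.

0.8840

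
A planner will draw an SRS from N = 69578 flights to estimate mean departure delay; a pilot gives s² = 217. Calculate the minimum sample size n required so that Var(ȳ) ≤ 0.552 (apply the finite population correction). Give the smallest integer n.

391

Without fpc, n₀ = s²/D = 217/0.552 = 393.1159.
With fpc, (1 − n/N)·s²/n ≤ D requires n ≥ n₀/(1 + n₀/N) = 393.1159/(1 + 393.1159/69578) = 390.9073.
Rounding up, n = 391.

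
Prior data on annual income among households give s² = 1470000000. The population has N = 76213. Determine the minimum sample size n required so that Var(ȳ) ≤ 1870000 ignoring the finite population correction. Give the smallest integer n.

787

Without fpc, n₀ = s²/D = 1470000000/1870000 = 786.0963.
Rounding up, n = 787.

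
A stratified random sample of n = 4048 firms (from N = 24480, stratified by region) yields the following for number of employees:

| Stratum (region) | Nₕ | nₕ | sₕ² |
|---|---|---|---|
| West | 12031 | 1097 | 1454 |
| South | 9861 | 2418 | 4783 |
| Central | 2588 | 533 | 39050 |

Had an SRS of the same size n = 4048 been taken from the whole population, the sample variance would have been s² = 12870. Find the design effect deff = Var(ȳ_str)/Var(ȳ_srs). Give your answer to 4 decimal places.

0.4460

Var(ȳ_str) = Σ Wₕ²(1−fₕ)sₕ²/nₕ with Wₕ = Nₕ/24480:
  West: (12031/24480)²·(1−1097/12031)·1454/1097 = 0.29094825
  South: (9861/24480)²·(1−2418/9861)·4783/2418 = 0.24226475
  Central: (2588/24480)²·(1−533/2588)·39050/533 = 0.6502002
  → Var(ȳ_str) = 1.1834132.
Var(ȳ_srs) = (1 − 4048/24480)·12870/4048 = 2.6536125.
deff = 1.1834132 / 2.6536125 = 0.4460.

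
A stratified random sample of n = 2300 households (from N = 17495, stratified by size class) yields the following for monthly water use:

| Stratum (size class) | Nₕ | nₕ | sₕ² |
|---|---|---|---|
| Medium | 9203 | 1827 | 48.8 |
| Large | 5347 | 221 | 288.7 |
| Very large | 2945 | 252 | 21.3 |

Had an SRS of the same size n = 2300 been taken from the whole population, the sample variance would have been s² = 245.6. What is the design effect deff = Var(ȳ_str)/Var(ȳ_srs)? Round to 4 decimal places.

Var(ȳ_str) = Σ Wₕ²(1−fₕ)sₕ²/nₕ with Wₕ = Nₕ/17495:
  Medium: (9203/17495)²·(1−1827/9203)·48.8/1827 = 0.0059238453
  Large: (5347/17495)²·(1−221/5347)·288.7/221 = 0.11698102
  Very large: (2945/17495)²·(1−252/2945)·21.3/252 = 0.0021901448
  → Var(ȳ_str) = 0.12509501.
Var(ȳ_srs) = (1 − 2300/17495)·245.6/2300 = 0.092744312.
deff = 0.12509501 / 0.092744312 = 1.3488.

1.3488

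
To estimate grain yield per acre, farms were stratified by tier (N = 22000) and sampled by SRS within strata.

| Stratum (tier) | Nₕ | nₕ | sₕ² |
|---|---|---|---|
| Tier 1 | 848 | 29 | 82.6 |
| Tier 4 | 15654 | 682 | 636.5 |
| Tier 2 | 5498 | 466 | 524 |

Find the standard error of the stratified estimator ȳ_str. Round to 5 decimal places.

0.72132

Var(ȳ_str) = Σₕ Wₕ²(1 − fₕ)sₕ²/nₕ with Wₕ = Nₕ/N, N = 22000.
Tier 1: Wₕ = 0.03854545; term = 0.03854545²·(1 − 0.03419811)·82.6/29 = 0.0040871111.
Tier 4: Wₕ = 0.71154545; term = 0.71154545²·(1 − 0.04356714)·636.5/682 = 0.45193276.
Tier 2: Wₕ = 0.24990909; term = 0.24990909²·(1 − 0.08475809)·524/466 = 0.064275487.
Sum = 0.52029536.
SE = √(0.52029536) = 0.72132.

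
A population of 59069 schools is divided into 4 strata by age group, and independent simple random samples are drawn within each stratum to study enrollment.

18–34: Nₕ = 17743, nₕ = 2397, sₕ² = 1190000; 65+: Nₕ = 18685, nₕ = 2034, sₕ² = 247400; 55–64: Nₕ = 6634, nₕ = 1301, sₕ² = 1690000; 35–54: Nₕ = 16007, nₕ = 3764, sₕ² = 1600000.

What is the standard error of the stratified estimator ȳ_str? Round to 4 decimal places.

9.3078

Var(ȳ_str) = Σₕ Wₕ²(1 − fₕ)sₕ²/nₕ with Wₕ = Nₕ/N, N = 59069.
18–34: Wₕ = 0.30037752; term = 0.30037752²·(1 − 0.13509553)·1190000/2397 = 38.741991.
65+: Wₕ = 0.31632498; term = 0.31632498²·(1 − 0.10885737)·247400/2034 = 10.845833.
55–64: Wₕ = 0.11230933; term = 0.11230933²·(1 − 0.19611094)·1690000/1301 = 13.17156.
35–54: Wₕ = 0.27098817; term = 0.27098817²·(1 − 0.23514712)·1600000/3764 = 23.875305.
Sum = 86.634689.
SE = √(86.634689) = 9.3078.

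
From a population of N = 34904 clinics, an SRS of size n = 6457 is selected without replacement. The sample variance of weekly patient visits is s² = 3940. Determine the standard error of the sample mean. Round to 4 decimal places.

0.7052

Under SRS without replacement, Var(ȳ) = (1 − f)·s²/n with f = n/N = 6457/34904 = 0.18499312.
Var(ȳ) = (1 − 0.18499312)·3940/6457 = 0.81500688·0.61019049 = 0.49730945.
SE(ȳ) = √(0.49730945) = 0.7052.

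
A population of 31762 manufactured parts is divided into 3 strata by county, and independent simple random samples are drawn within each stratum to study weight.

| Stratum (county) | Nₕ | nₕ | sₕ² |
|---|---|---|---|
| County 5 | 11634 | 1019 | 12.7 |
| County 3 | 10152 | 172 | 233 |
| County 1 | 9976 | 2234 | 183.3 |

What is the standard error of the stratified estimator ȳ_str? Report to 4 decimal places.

Var(ȳ_str) = Σₕ Wₕ²(1 − fₕ)sₕ²/nₕ with Wₕ = Nₕ/N, N = 31762.
County 5: Wₕ = 0.36628676; term = 0.36628676²·(1 − 0.08758810)·12.7/1019 = 0.0015256781.
County 3: Wₕ = 0.31962723; term = 0.31962723²·(1 − 0.01694247)·233/172 = 0.13604856.
County 1: Wₕ = 0.31408601; term = 0.31408601²·(1 − 0.22393745)·183.3/2234 = 0.0062816426.
Sum = 0.14385588.
SE = √(0.14385588) = 0.3793.

0.3793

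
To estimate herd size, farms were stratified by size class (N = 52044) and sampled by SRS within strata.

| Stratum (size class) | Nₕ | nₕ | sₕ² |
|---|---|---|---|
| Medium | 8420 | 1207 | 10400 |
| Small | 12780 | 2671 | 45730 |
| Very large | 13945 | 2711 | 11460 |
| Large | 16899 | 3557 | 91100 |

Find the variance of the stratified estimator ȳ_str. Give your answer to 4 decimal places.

Var(ȳ_str) = Σₕ Wₕ²(1 − fₕ)sₕ²/nₕ with Wₕ = Nₕ/N, N = 52044.
Medium: Wₕ = 0.16178618; term = 0.16178618²·(1 − 0.14334917)·10400/1207 = 0.19320251.
Small: Wₕ = 0.24556145; term = 0.24556145²·(1 − 0.20899844)·45730/2671 = 0.81662943.
Very large: Wₕ = 0.26794635; term = 0.26794635²·(1 − 0.19440660)·11460/2711 = 0.24449315.
Large: Wₕ = 0.32470602; term = 0.32470602²·(1 − 0.21048583)·91100/3557 = 2.1319407.
Sum = 3.3862658.

3.3863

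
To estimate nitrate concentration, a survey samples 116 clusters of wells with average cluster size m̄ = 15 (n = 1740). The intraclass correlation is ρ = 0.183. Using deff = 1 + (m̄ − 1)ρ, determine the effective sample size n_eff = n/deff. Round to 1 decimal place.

488.5

deff = 1 + (15 − 1)·0.183 = 1 + 2.562 = 3.562.
n_eff = 1740 / 3.562 = 488.5.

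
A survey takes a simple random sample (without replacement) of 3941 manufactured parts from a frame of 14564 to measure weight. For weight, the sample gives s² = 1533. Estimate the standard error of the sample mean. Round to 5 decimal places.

Under SRS without replacement, Var(ȳ) = (1 − f)·s²/n with f = n/N = 3941/14564 = 0.27059874.
Var(ȳ) = (1 − 0.27059874)·1533/3941 = 0.72940126·0.38898757 = 0.28372802.
SE(ȳ) = √(0.28372802) = 0.53266.

0.53266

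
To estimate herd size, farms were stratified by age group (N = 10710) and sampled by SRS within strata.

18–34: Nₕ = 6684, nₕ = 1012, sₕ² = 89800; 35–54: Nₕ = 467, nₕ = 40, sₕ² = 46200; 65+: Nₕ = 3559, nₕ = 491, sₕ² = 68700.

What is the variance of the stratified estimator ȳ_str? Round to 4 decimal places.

44.6557

Var(ȳ_str) = Σₕ Wₕ²(1 − fₕ)sₕ²/nₕ with Wₕ = Nₕ/N, N = 10710.
18–34: Wₕ = 0.62408964; term = 0.62408964²·(1 − 0.15140634)·89800/1012 = 29.328479.
35–54: Wₕ = 0.04360411; term = 0.04360411²·(1 − 0.08565310)·46200/40 = 2.0079264.
65+: Wₕ = 0.33230626; term = 0.33230626²·(1 − 0.13796010)·68700/491 = 13.319246.
Sum = 44.655651.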